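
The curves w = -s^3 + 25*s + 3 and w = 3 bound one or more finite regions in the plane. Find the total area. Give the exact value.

Set the curves equal: -s^3 + 25*s + 3 = 3, so -s^3 + 25*s = 0, which factors as -s*(s - 5)*(s + 5) = 0. The curves meet at s = -5, 0, 5.
On [-5, 0], w = 3 is on top; that piece has area ∫[-5,0] (-(-s^3 + 25*s)) ds = 625/4.
On [0, 5], w = -s^3 + 25*s + 3 is on top; that piece has area ∫[0,5] (-s^3 + 25*s) ds = 625/4.
Total enclosed area = 625/4 + 625/4 = 625/2.

625/2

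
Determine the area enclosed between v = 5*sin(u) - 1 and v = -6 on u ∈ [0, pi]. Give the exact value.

On [0, pi], (5*sin(u) - 1) - (-6) = 5*sin(u) + 5 is ≥ 0 throughout, so the area is a single integral of |5*sin(u) + 5|.
∫[0,pi] (5*sin(u) + 5) du = 10 + 5*pi.

10 + 5*pi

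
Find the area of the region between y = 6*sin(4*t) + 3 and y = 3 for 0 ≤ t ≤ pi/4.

On [0, pi/4], (6*sin(4*t) + 3) - (3) = 6*sin(4*t) is ≥ 0 throughout, so the area is a single integral of |6*sin(4*t)|.
∫[0,pi/4] (6*sin(4*t)) dt = 3.

3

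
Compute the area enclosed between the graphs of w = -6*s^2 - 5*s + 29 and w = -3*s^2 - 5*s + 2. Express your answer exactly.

Set the curves equal: -6*s^2 - 5*s + 29 = -3*s^2 - 5*s + 2, so -3*s^2 + 27 = 0, which factors as -3*(s - 3)*(s + 3) = 0. The curves meet at s = -3, 3.
On [-3, 3], w = -6*s^2 - 5*s + 29 is on top; that piece has area ∫[-3,3] (-3*s^2 + 27) ds = 108.

108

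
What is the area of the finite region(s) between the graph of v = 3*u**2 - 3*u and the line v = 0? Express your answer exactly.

1/2

The curve meets the u-axis where 3*u**2 - 3*u = 0, i.e. 3*u*(u - 1) = 0, at u = 0, 1.
On [0, 1] the curve lies below the axis; ∫[0,1] (3*u**2 - 3*u) du = -1/2, giving area 1/2.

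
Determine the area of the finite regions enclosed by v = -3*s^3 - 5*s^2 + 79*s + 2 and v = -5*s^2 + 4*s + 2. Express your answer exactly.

1875/2

Set the curves equal: -3*s^3 - 5*s^2 + 79*s + 2 = -5*s^2 + 4*s + 2, so -3*s^3 + 75*s = 0, which factors as -3*s*(s - 5)*(s + 5) = 0. The curves meet at s = -5, 0, 5.
On [-5, 0], v = -5*s^2 + 4*s + 2 is on top; that piece has area ∫[-5,0] (-(-3*s^3 + 75*s)) ds = 1875/4.
On [0, 5], v = -3*s^3 - 5*s^2 + 79*s + 2 is on top; that piece has area ∫[0,5] (-3*s^3 + 75*s) ds = 1875/4.
Total enclosed area = 1875/4 + 1875/4 = 1875/2.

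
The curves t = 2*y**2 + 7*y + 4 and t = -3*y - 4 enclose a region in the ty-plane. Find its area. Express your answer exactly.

9

Both boundary curves give t as a function of y, so integrate with respect to y. Setting them equal: 2*y**2 + 10*y + 8 = 0, i.e. 2*(y + 1)*(y + 4) = 0, so they meet at y = -4, -1.
For y in [-4, -1], t = 2*y**2 + 7*y + 4 is on the left; area = ∫[-4,-1] (-(2*y**2 + 10*y + 8)) dy = 9.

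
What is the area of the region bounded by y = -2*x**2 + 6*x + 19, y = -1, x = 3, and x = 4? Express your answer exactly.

On [3, 4], (-2*x**2 + 6*x + 19) - (-1) = -2*x**2 + 6*x + 20 is ≥ 0 throughout, so the area is a single integral of |-2*x**2 + 6*x + 20|.
∫[3,4] (-2*x**2 + 6*x + 20) dx = 49/3.

49/3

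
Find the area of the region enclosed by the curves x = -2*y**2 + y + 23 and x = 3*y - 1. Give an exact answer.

343/3

Both boundary curves give x as a function of y, so integrate with respect to y. Setting them equal: -2*y**2 - 2*y + 24 = 0, i.e. -2*(y - 3)*(y + 4) = 0, so they meet at y = -4, 3.
For y in [-4, 3], x = -2*y**2 + y + 23 is on the right; area = ∫[-4,3] (-2*y**2 - 2*y + 24) dy = 343/3.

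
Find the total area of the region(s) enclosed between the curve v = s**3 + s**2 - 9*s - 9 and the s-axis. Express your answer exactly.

148/3

The curve meets the s-axis where s**3 + s**2 - 9*s - 9 = 0, i.e. (s - 3)*(s + 1)*(s + 3) = 0, at s = -3, -1, 3.
On [-3, -1] the curve lies above the axis; ∫[-3,-1] (s**3 + s**2 - 9*s - 9) ds = 20/3, giving area 20/3.
On [-1, 3] the curve lies below the axis; ∫[-1,3] (s**3 + s**2 - 9*s - 9) ds = -128/3, giving area 128/3.
Total area = 20/3 + 128/3 = 148/3.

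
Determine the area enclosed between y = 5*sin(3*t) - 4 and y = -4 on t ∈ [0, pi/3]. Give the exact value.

On [0, pi/3], (5*sin(3*t) - 4) - (-4) = 5*sin(3*t) is ≥ 0 throughout, so the area is a single integral of |5*sin(3*t)|.
∫[0,pi/3] (5*sin(3*t)) dt = 10/3.

10/3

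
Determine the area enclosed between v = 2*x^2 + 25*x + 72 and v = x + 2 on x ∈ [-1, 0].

176/3

On [-1, 0], (2*x^2 + 25*x + 72) - (x + 2) = 2*x^2 + 24*x + 70 is ≥ 0 throughout, so the area is a single integral of |2*x^2 + 24*x + 70|.
∫[-1,0] (2*x^2 + 24*x + 70) dx = 176/3.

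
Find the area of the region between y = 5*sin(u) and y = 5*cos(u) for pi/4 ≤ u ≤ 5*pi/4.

10*sqrt(2)

On [pi/4, 5*pi/4], (5*sin(u)) - (5*cos(u)) = 5*sin(u) - 5*cos(u) is ≥ 0 throughout, so the area is a single integral of |5*sin(u) - 5*cos(u)|.
∫[pi/4,5*pi/4] (5*sin(u) - 5*cos(u)) du = 10*sqrt(2).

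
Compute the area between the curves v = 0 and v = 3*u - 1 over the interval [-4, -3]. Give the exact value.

On [-4, -3], (0) - (3*u - 1) = -3*u + 1 is ≥ 0 throughout, so the area is a single integral of |-3*u + 1|.
∫[-4,-3] (-3*u + 1) du = 23/2.

23/2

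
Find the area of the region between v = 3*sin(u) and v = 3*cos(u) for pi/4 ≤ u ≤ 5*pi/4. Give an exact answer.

6*sqrt(2)

On [pi/4, 5*pi/4], (3*sin(u)) - (3*cos(u)) = 3*sin(u) - 3*cos(u) is ≥ 0 throughout, so the area is a single integral of |3*sin(u) - 3*cos(u)|.
∫[pi/4,5*pi/4] (3*sin(u) - 3*cos(u)) du = 6*sqrt(2).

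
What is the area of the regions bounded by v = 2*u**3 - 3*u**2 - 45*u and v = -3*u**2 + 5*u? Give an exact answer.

625

Set the curves equal: 2*u**3 - 3*u**2 - 45*u = -3*u**2 + 5*u, so 2*u**3 - 50*u = 0, which factors as 2*u*(u - 5)*(u + 5) = 0. The curves meet at u = -5, 0, 5.
On [-5, 0], v = 2*u**3 - 3*u**2 - 45*u is on top; that piece has area ∫[-5,0] (2*u**3 - 50*u) du = 625/2.
On [0, 5], v = -3*u**2 + 5*u is on top; that piece has area ∫[0,5] (-(2*u**3 - 50*u)) du = 625/2.
Total enclosed area = 625/2 + 625/2 = 625.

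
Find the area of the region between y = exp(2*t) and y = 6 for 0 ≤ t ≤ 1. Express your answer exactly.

The difference (exp(2*t)) - (6) = exp(2*t) - 6 changes sign at t = log(6)/2 inside [0, 1], so split the integral there.
∫[0,log(6)/2] (exp(2*t) - 6) dt = 5/2 - log(216); the area of that piece is -5/2 + log(216).
∫[log(6)/2,1] (exp(2*t) - 6) dt = -9 + exp(2)/2 + 3*log(6).
Total area = (-5/2 + log(216)) + (-9 + exp(2)/2 + 3*log(6)) = -23/2 + exp(2)/2 + 6*log(6).

-23/2 + exp(2)/2 + 6*log(6)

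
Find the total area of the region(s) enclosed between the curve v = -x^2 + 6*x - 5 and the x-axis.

The curve meets the x-axis where -x^2 + 6*x - 5 = 0, i.e. -(x - 5)*(x - 1) = 0, at x = 1, 5.
On [1, 5] the curve lies above the axis; ∫[1,5] (-x^2 + 6*x - 5) dx = 32/3, giving area 32/3.

32/3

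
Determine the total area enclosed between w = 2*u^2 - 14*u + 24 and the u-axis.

The curve meets the u-axis where 2*u^2 - 14*u + 24 = 0, i.e. 2*(u - 4)*(u - 3) = 0, at u = 3, 4.
On [3, 4] the curve lies below the axis; ∫[3,4] (2*u^2 - 14*u + 24) du = -1/3, giving area 1/3.

1/3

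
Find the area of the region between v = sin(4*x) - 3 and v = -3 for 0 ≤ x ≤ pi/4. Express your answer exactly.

On [0, pi/4], (sin(4*x) - 3) - (-3) = sin(4*x) is ≥ 0 throughout, so the area is a single integral of |sin(4*x)|.
∫[0,pi/4] (sin(4*x)) dx = 1/2.

1/2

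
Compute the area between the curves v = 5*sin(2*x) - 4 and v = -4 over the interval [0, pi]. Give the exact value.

10

The difference (5*sin(2*x) - 4) - (-4) = 5*sin(2*x) changes sign at x = pi/2 inside [0, pi], so split the integral there.
∫[0,pi/2] (5*sin(2*x)) dx = 5.
∫[pi/2,pi] (5*sin(2*x)) dx = -5; the area of that piece is 5.
Total area = 5 + 5 = 10.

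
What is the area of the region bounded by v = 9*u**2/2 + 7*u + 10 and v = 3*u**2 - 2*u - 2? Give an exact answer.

Set the curves equal: 9*u**2/2 + 7*u + 10 = 3*u**2 - 2*u - 2, so 3*u**2/2 + 9*u + 12 = 0, which factors as 3*(u + 2)*(u + 4)/2 = 0. The curves meet at u = -4, -2.
On [-4, -2], v = 3*u**2 - 2*u - 2 is on top; that piece has area ∫[-4,-2] (-(3*u**2/2 + 9*u + 12)) du = 2.

2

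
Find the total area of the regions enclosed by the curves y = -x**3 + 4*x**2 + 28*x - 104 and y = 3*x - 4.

Set the curves equal: -x**3 + 4*x**2 + 28*x - 104 = 3*x - 4, so -x**3 + 4*x**2 + 25*x - 100 = 0, which factors as -(x - 5)*(x - 4)*(x + 5) = 0. The curves meet at x = -5, 4, 5.
On [-5, 4], y = 3*x - 4 is on top; that piece has area ∫[-5,4] (-(-x**3 + 4*x**2 + 25*x - 100)) dx = 2673/4.
On [4, 5], y = -x**3 + 4*x**2 + 28*x - 104 is on top; that piece has area ∫[4,5] (-x**3 + 4*x**2 + 25*x - 100) dx = 19/12.
Total enclosed area = 2673/4 + 19/12 = 4019/6.

4019/6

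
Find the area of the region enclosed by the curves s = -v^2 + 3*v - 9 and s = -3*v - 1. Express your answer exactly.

Both boundary curves give s as a function of v, so integrate with respect to v. Setting them equal: -v^2 + 6*v - 8 = 0, i.e. -(v - 4)*(v - 2) = 0, so they meet at v = 2, 4.
For v in [2, 4], s = -v^2 + 3*v - 9 is on the right; area = ∫[2,4] (-v^2 + 6*v - 8) dv = 4/3.

4/3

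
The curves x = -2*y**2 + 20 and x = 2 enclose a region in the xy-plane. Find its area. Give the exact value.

Both boundary curves give x as a function of y, so integrate with respect to y. Setting them equal: -2*y**2 + 18 = 0, i.e. -2*(y - 3)*(y + 3) = 0, so they meet at y = -3, 3.
For y in [-3, 3], x = -2*y**2 + 20 is on the right; area = ∫[-3,3] (-2*y**2 + 18) dy = 72.

72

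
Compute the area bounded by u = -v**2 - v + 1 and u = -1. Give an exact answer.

9/2

Both boundary curves give u as a function of v, so integrate with respect to v. Setting them equal: -v**2 - v + 2 = 0, i.e. -(v - 1)*(v + 2) = 0, so they meet at v = -2, 1.
For v in [-2, 1], u = -v**2 - v + 1 is on the right; area = ∫[-2,1] (-v**2 - v + 2) dv = 9/2.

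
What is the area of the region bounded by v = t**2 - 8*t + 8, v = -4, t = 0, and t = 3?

37/3

The difference (t**2 - 8*t + 8) - (-4) = t**2 - 8*t + 12 changes sign at t = 2 inside [0, 3], so split the integral there.
∫[0,2] (t**2 - 8*t + 12) dt = 32/3.
∫[2,3] (t**2 - 8*t + 12) dt = -5/3; the area of that piece is 5/3.
Total area = 32/3 + 5/3 = 37/3.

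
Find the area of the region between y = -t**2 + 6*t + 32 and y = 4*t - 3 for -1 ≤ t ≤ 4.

505/3

On [-1, 4], (-t**2 + 6*t + 32) - (4*t - 3) = -t**2 + 2*t + 35 is ≥ 0 throughout, so the area is a single integral of |-t**2 + 2*t + 35|.
∫[-1,4] (-t**2 + 2*t + 35) dt = 505/3.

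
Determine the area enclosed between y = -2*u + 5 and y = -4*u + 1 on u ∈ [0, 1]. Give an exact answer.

On [0, 1], (-2*u + 5) - (-4*u + 1) = 2*u + 4 is ≥ 0 throughout, so the area is a single integral of |2*u + 4|.
∫[0,1] (2*u + 4) du = 5.

5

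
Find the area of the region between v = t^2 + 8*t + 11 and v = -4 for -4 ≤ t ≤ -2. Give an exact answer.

The difference (t^2 + 8*t + 11) - (-4) = t^2 + 8*t + 15 changes sign at t = -3 inside [-4, -2], so split the integral there.
∫[-4,-3] (t^2 + 8*t + 15) dt = -2/3; the area of that piece is 2/3.
∫[-3,-2] (t^2 + 8*t + 15) dt = 4/3.
Total area = 2/3 + 4/3 = 2.

2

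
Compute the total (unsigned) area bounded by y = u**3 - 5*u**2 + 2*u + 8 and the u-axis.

253/12

The curve meets the u-axis where u**3 - 5*u**2 + 2*u + 8 = 0, i.e. (u - 4)*(u - 2)*(u + 1) = 0, at u = -1, 2, 4.
On [-1, 2] the curve lies above the axis; ∫[-1,2] (u**3 - 5*u**2 + 2*u + 8) du = 63/4, giving area 63/4.
On [2, 4] the curve lies below the axis; ∫[2,4] (u**3 - 5*u**2 + 2*u + 8) du = -16/3, giving area 16/3.
Total area = 63/4 + 16/3 = 253/12.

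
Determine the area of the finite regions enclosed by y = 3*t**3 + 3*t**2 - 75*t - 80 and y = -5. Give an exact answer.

Set the curves equal: 3*t**3 + 3*t**2 - 75*t - 80 = -5, so 3*t**3 + 3*t**2 - 75*t - 75 = 0, which factors as 3*(t - 5)*(t + 1)*(t + 5) = 0. The curves meet at t = -5, -1, 5.
On [-5, -1], y = 3*t**3 + 3*t**2 - 75*t - 80 is on top; that piece has area ∫[-5,-1] (3*t**3 + 3*t**2 - 75*t - 75) dt = 256.
On [-1, 5], y = -5 is on top; that piece has area ∫[-1,5] (-(3*t**3 + 3*t**2 - 75*t - 75)) dt = 756.
Total enclosed area = 256 + 756 = 1012.

1012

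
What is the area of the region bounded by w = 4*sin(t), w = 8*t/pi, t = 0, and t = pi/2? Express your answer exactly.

4 - pi

On [0, pi/2], (4*sin(t)) - (8*t/pi) = -8*t/pi + 4*sin(t) is ≥ 0 throughout, so the area is a single integral of |-8*t/pi + 4*sin(t)|.
∫[0,pi/2] (-8*t/pi + 4*sin(t)) dt = 4 - pi.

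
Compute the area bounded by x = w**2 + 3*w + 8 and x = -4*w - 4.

1/6

Both boundary curves give x as a function of w, so integrate with respect to w. Setting them equal: w**2 + 7*w + 12 = 0, i.e. (w + 3)*(w + 4) = 0, so they meet at w = -4, -3.
For w in [-4, -3], x = w**2 + 3*w + 8 is on the left; area = ∫[-4,-3] (-(w**2 + 7*w + 12)) dw = 1/6.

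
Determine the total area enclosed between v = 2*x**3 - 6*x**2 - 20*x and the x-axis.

407/2

The curve meets the x-axis where 2*x**3 - 6*x**2 - 20*x = 0, i.e. 2*x*(x - 5)*(x + 2) = 0, at x = -2, 0, 5.
On [-2, 0] the curve lies above the axis; ∫[-2,0] (2*x**3 - 6*x**2 - 20*x) dx = 16, giving area 16.
On [0, 5] the curve lies below the axis; ∫[0,5] (2*x**3 - 6*x**2 - 20*x) dx = -375/2, giving area 375/2.
Total area = 16 + 375/2 = 407/2.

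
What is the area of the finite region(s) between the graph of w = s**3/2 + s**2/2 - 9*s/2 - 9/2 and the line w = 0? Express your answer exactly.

74/3

The curve meets the s-axis where s**3/2 + s**2/2 - 9*s/2 - 9/2 = 0, i.e. (s - 3)*(s + 1)*(s + 3)/2 = 0, at s = -3, -1, 3.
On [-3, -1] the curve lies above the axis; ∫[-3,-1] (s**3/2 + s**2/2 - 9*s/2 - 9/2) ds = 10/3, giving area 10/3.
On [-1, 3] the curve lies below the axis; ∫[-1,3] (s**3/2 + s**2/2 - 9*s/2 - 9/2) ds = -64/3, giving area 64/3.
Total area = 10/3 + 64/3 = 74/3.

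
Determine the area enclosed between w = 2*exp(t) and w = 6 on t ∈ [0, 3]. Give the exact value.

The difference (2*exp(t)) - (6) = 2*exp(t) - 6 changes sign at t = log(3) inside [0, 3], so split the integral there.
∫[0,log(3)] (2*exp(t) - 6) dt = 4 - log(729); the area of that piece is -4 + log(729).
∫[log(3),3] (2*exp(t) - 6) dt = -24 + 6*log(3) + 2*exp(3).
Total area = (-4 + log(729)) + (-24 + 6*log(3) + 2*exp(3)) = -28 + 12*log(3) + 2*exp(3).

-28 + 12*log(3) + 2*exp(3)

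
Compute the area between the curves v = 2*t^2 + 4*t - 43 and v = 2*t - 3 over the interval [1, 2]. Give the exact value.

On [1, 2], (2*t^2 + 4*t - 43) - (2*t - 3) = 2*t^2 + 2*t - 40 is ≤ 0 throughout, so the area is a single integral of |2*t^2 + 2*t - 40|.
∫[1,2] (2*t^2 + 2*t - 40) dt = -97/3; the area of that piece is 97/3.

97/3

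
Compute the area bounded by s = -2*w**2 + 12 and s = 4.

64/3

Both boundary curves give s as a function of w, so integrate with respect to w. Setting them equal: -2*w**2 + 8 = 0, i.e. -2*(w - 2)*(w + 2) = 0, so they meet at w = -2, 2.
For w in [-2, 2], s = -2*w**2 + 12 is on the right; area = ∫[-2,2] (-2*w**2 + 8) dw = 64/3.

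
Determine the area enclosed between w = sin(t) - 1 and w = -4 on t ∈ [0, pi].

On [0, pi], (sin(t) - 1) - (-4) = sin(t) + 3 is ≥ 0 throughout, so the area is a single integral of |sin(t) + 3|.
∫[0,pi] (sin(t) + 3) dt = 2 + 3*pi.

2 + 3*pi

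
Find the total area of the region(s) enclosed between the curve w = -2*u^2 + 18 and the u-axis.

The curve meets the u-axis where -2*u^2 + 18 = 0, i.e. -2*(u - 3)*(u + 3) = 0, at u = -3, 3.
On [-3, 3] the curve lies above the axis; ∫[-3,3] (-2*u^2 + 18) du = 72, giving area 72.

72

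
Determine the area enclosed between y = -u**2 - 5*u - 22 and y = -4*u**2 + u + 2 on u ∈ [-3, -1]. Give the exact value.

The difference (-u**2 - 5*u - 22) - (-4*u**2 + u + 2) = 3*u**2 - 6*u - 24 changes sign at u = -2 inside [-3, -1], so split the integral there.
∫[-3,-2] (3*u**2 - 6*u - 24) du = 10.
∫[-2,-1] (3*u**2 - 6*u - 24) du = -8; the area of that piece is 8.
Total area = 10 + 8 = 18.

18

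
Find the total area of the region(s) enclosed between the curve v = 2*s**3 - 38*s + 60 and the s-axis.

The curve meets the s-axis where 2*s**3 - 38*s + 60 = 0, i.e. 2*(s - 3)*(s - 2)*(s + 5) = 0, at s = -5, 2, 3.
On [-5, 2] the curve lies above the axis; ∫[-5,2] (2*s**3 - 38*s + 60) ds = 1029/2, giving area 1029/2.
On [2, 3] the curve lies below the axis; ∫[2,3] (2*s**3 - 38*s + 60) ds = -5/2, giving area 5/2.
Total area = 1029/2 + 5/2 = 517.

517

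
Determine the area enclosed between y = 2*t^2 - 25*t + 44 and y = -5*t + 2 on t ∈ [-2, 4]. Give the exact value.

The difference (2*t^2 - 25*t + 44) - (-5*t + 2) = 2*t^2 - 20*t + 42 changes sign at t = 3 inside [-2, 4], so split the integral there.
∫[-2,3] (2*t^2 - 20*t + 42) dt = 550/3.
∫[3,4] (2*t^2 - 20*t + 42) dt = -10/3; the area of that piece is 10/3.
Total area = 550/3 + 10/3 = 560/3.

560/3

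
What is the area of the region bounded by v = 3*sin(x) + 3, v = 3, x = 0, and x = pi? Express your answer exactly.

On [0, pi], (3*sin(x) + 3) - (3) = 3*sin(x) is ≥ 0 throughout, so the area is a single integral of |3*sin(x)|.
∫[0,pi] (3*sin(x)) dx = 6.

6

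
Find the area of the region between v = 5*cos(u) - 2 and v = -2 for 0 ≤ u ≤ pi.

10

The difference (5*cos(u) - 2) - (-2) = 5*cos(u) changes sign at u = pi/2 inside [0, pi], so split the integral there.
∫[0,pi/2] (5*cos(u)) du = 5.
∫[pi/2,pi] (5*cos(u)) du = -5; the area of that piece is 5.
Total area = 5 + 5 = 10.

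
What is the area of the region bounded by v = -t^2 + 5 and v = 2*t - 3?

36

Set the curves equal: -t^2 + 5 = 2*t - 3, so -t^2 - 2*t + 8 = 0, which factors as -(t - 2)*(t + 4) = 0. The curves meet at t = -4, 2.
On [-4, 2], v = -t^2 + 5 is on top; that piece has area ∫[-4,2] (-t^2 - 2*t + 8) dt = 36.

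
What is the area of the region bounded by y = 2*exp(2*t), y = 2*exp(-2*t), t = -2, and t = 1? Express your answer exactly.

-4 + exp(-4) + exp(-2) + exp(2) + exp(4)

The difference (2*exp(2*t)) - (2*exp(-2*t)) = 2*exp(2*t) - 2*exp(-2*t) changes sign at t = 0 inside [-2, 1], so split the integral there.
∫[-2,0] (2*exp(2*t) - 2*exp(-2*t)) dt = -exp(4) - exp(-4) + 2; the area of that piece is -2 + exp(-4) + exp(4).
∫[0,1] (2*exp(2*t) - 2*exp(-2*t)) dt = -2 + exp(-2) + exp(2).
Total area = (-2 + exp(-4) + exp(4)) + (-2 + exp(-2) + exp(2)) = -4 + exp(-4) + exp(-2) + exp(2) + exp(4).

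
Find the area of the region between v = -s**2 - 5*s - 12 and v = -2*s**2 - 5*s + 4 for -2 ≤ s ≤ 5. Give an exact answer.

The difference (-s**2 - 5*s - 12) - (-2*s**2 - 5*s + 4) = s**2 - 16 changes sign at s = 4 inside [-2, 5], so split the integral there.
∫[-2,4] (s**2 - 16) ds = -72; the area of that piece is 72.
∫[4,5] (s**2 - 16) ds = 13/3.
Total area = 72 + 13/3 = 229/3.

229/3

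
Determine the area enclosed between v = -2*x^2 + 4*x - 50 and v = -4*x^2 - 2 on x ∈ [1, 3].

On [1, 3], (-2*x^2 + 4*x - 50) - (-4*x^2 - 2) = 2*x^2 + 4*x - 48 is ≤ 0 throughout, so the area is a single integral of |2*x^2 + 4*x - 48|.
∫[1,3] (2*x^2 + 4*x - 48) dx = -188/3; the area of that piece is 188/3.

188/3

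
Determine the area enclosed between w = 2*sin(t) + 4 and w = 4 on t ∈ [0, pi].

On [0, pi], (2*sin(t) + 4) - (4) = 2*sin(t) is ≥ 0 throughout, so the area is a single integral of |2*sin(t)|.
∫[0,pi] (2*sin(t)) dt = 4.

4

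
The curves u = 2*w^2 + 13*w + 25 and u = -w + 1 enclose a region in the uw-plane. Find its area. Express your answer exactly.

Both boundary curves give u as a function of w, so integrate with respect to w. Setting them equal: 2*w^2 + 14*w + 24 = 0, i.e. 2*(w + 3)*(w + 4) = 0, so they meet at w = -4, -3.
For w in [-4, -3], u = 2*w^2 + 13*w + 25 is on the left; area = ∫[-4,-3] (-(2*w^2 + 14*w + 24)) dw = 1/3.

1/3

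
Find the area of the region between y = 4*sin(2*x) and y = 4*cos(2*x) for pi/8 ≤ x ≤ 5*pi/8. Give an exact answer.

On [pi/8, 5*pi/8], (4*sin(2*x)) - (4*cos(2*x)) = 4*sin(2*x) - 4*cos(2*x) is ≥ 0 throughout, so the area is a single integral of |4*sin(2*x) - 4*cos(2*x)|.
∫[pi/8,5*pi/8] (4*sin(2*x) - 4*cos(2*x)) dx = 4*sqrt(2).

4*sqrt(2)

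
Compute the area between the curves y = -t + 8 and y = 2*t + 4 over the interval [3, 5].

16

On [3, 5], (-t + 8) - (2*t + 4) = -3*t + 4 is ≤ 0 throughout, so the area is a single integral of |-3*t + 4|.
∫[3,5] (-3*t + 4) dt = -16; the area of that piece is 16.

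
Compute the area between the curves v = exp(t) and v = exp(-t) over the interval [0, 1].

On [0, 1], (exp(t)) - (exp(-t)) = exp(t) - exp(-t) is ≥ 0 throughout, so the area is a single integral of |exp(t) - exp(-t)|.
∫[0,1] (exp(t) - exp(-t)) dt = -2 + exp(-1) + exp(1).

-2 + exp(-1) + exp(1)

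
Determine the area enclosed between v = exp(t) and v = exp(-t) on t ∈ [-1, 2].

-4 + exp(-2) + exp(-1) + exp(1) + exp(2)

The difference (exp(t)) - (exp(-t)) = exp(t) - exp(-t) changes sign at t = 0 inside [-1, 2], so split the integral there.
∫[-1,0] (exp(t) - exp(-t)) dt = -exp(1) - exp(-1) + 2; the area of that piece is -2 + exp(-1) + exp(1).
∫[0,2] (exp(t) - exp(-t)) dt = -2 + exp(-2) + exp(2).
Total area = (-2 + exp(-1) + exp(1)) + (-2 + exp(-2) + exp(2)) = -4 + exp(-2) + exp(-1) + exp(1) + exp(2).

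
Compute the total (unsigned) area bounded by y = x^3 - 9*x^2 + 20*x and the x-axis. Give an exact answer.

The curve meets the x-axis where x^3 - 9*x^2 + 20*x = 0, i.e. x*(x - 5)*(x - 4) = 0, at x = 0, 4, 5.
On [0, 4] the curve lies above the axis; ∫[0,4] (x^3 - 9*x^2 + 20*x) dx = 32, giving area 32.
On [4, 5] the curve lies below the axis; ∫[4,5] (x^3 - 9*x^2 + 20*x) dx = -3/4, giving area 3/4.
Total area = 32 + 3/4 = 131/4.

131/4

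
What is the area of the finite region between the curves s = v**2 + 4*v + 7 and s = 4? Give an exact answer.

Both boundary curves give s as a function of v, so integrate with respect to v. Setting them equal: v**2 + 4*v + 3 = 0, i.e. (v + 1)*(v + 3) = 0, so they meet at v = -3, -1.
For v in [-3, -1], s = v**2 + 4*v + 7 is on the left; area = ∫[-3,-1] (-(v**2 + 4*v + 3)) dv = 4/3.

4/3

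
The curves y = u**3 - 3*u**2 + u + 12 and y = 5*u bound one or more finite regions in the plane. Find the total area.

Set the curves equal: u**3 - 3*u**2 + u + 12 = 5*u, so u**3 - 3*u**2 - 4*u + 12 = 0, which factors as (u - 3)*(u - 2)*(u + 2) = 0. The curves meet at u = -2, 2, 3.
On [-2, 2], y = u**3 - 3*u**2 + u + 12 is on top; that piece has area ∫[-2,2] (u**3 - 3*u**2 - 4*u + 12) du = 32.
On [2, 3], y = 5*u is on top; that piece has area ∫[2,3] (-(u**3 - 3*u**2 - 4*u + 12)) du = 3/4.
Total enclosed area = 32 + 3/4 = 131/4.

131/4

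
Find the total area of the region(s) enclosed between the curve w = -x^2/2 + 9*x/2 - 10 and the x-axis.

The curve meets the x-axis where -x^2/2 + 9*x/2 - 10 = 0, i.e. -(x - 5)*(x - 4)/2 = 0, at x = 4, 5.
On [4, 5] the curve lies above the axis; ∫[4,5] (-x^2/2 + 9*x/2 - 10) dx = 1/12, giving area 1/12.

1/12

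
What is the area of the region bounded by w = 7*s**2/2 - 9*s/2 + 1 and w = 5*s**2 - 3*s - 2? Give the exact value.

27/4

Set the curves equal: 7*s**2/2 - 9*s/2 + 1 = 5*s**2 - 3*s - 2, so -3*s**2/2 - 3*s/2 + 3 = 0, which factors as -3*(s - 1)*(s + 2)/2 = 0. The curves meet at s = -2, 1.
On [-2, 1], w = 7*s**2/2 - 9*s/2 + 1 is on top; that piece has area ∫[-2,1] (-3*s**2/2 - 3*s/2 + 3) ds = 27/4.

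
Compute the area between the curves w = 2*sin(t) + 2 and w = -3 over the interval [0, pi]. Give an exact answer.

On [0, pi], (2*sin(t) + 2) - (-3) = 2*sin(t) + 5 is ≥ 0 throughout, so the area is a single integral of |2*sin(t) + 5|.
∫[0,pi] (2*sin(t) + 5) dt = 4 + 5*pi.

4 + 5*pi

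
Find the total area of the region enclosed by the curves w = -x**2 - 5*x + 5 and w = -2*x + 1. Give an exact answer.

Set the curves equal: -x**2 - 5*x + 5 = -2*x + 1, so -x**2 - 3*x + 4 = 0, which factors as -(x - 1)*(x + 4) = 0. The curves meet at x = -4, 1.
On [-4, 1], w = -x**2 - 5*x + 5 is on top; that piece has area ∫[-4,1] (-x**2 - 3*x + 4) dx = 125/6.

125/6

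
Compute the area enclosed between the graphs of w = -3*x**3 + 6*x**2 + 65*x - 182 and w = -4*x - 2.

Set the curves equal: -3*x**3 + 6*x**2 + 65*x - 182 = -4*x - 2, so -3*x**3 + 6*x**2 + 69*x - 180 = 0, which factors as -3*(x - 4)*(x - 3)*(x + 5) = 0. The curves meet at x = -5, 3, 4.
On [-5, 3], w = -4*x - 2 is on top; that piece has area ∫[-5,3] (-(-3*x**3 + 6*x**2 + 69*x - 180)) dx = 1280.
On [3, 4], w = -3*x**3 + 6*x**2 + 65*x - 182 is on top; that piece has area ∫[3,4] (-3*x**3 + 6*x**2 + 69*x - 180) dx = 17/4.
Total enclosed area = 1280 + 17/4 = 5137/4.

5137/4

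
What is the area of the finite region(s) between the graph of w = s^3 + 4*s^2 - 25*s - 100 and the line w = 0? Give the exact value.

The curve meets the s-axis where s^3 + 4*s^2 - 25*s - 100 = 0, i.e. (s - 5)*(s + 4)*(s + 5) = 0, at s = -5, -4, 5.
On [-5, -4] the curve lies above the axis; ∫[-5,-4] (s^3 + 4*s^2 - 25*s - 100) ds = 19/12, giving area 19/12.
On [-4, 5] the curve lies below the axis; ∫[-4,5] (s^3 + 4*s^2 - 25*s - 100) ds = -2673/4, giving area 2673/4.
Total area = 19/12 + 2673/4 = 4019/6.

4019/6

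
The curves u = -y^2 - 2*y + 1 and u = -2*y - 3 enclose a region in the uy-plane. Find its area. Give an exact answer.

Both boundary curves give u as a function of y, so integrate with respect to y. Setting them equal: -y^2 + 4 = 0, i.e. -(y - 2)*(y + 2) = 0, so they meet at y = -2, 2.
For y in [-2, 2], u = -y^2 - 2*y + 1 is on the right; area = ∫[-2,2] (-y^2 + 4) dy = 32/3.

32/3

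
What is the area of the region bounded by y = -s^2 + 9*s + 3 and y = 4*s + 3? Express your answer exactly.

125/6

Set the curves equal: -s^2 + 9*s + 3 = 4*s + 3, so -s^2 + 5*s = 0, which factors as -s*(s - 5) = 0. The curves meet at s = 0, 5.
On [0, 5], y = -s^2 + 9*s + 3 is on top; that piece has area ∫[0,5] (-s^2 + 5*s) ds = 125/6.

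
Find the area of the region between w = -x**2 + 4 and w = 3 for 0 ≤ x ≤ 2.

The difference (-x**2 + 4) - (3) = -x**2 + 1 changes sign at x = 1 inside [0, 2], so split the integral there.
∫[0,1] (-x**2 + 1) dx = 2/3.
∫[1,2] (-x**2 + 1) dx = -4/3; the area of that piece is 4/3.
Total area = 2/3 + 4/3 = 2.

2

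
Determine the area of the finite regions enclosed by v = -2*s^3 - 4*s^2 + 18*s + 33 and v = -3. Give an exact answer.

443/3

Set the curves equal: -2*s^3 - 4*s^2 + 18*s + 33 = -3, so -2*s^3 - 4*s^2 + 18*s + 36 = 0, which factors as -2*(s - 3)*(s + 2)*(s + 3) = 0. The curves meet at s = -3, -2, 3.
On [-3, -2], v = -3 is on top; that piece has area ∫[-3,-2] (-(-2*s^3 - 4*s^2 + 18*s + 36)) ds = 11/6.
On [-2, 3], v = -2*s^3 - 4*s^2 + 18*s + 33 is on top; that piece has area ∫[-2,3] (-2*s^3 - 4*s^2 + 18*s + 36) ds = 875/6.
Total enclosed area = 11/6 + 875/6 = 443/3.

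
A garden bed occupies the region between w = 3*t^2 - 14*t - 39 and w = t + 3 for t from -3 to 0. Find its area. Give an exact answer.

121/2

The difference (3*t^2 - 14*t - 39) - (t + 3) = 3*t^2 - 15*t - 42 changes sign at t = -2 inside [-3, 0], so split the integral there.
∫[-3,-2] (3*t^2 - 15*t - 42) dt = 29/2.
∫[-2,0] (3*t^2 - 15*t - 42) dt = -46; the area of that piece is 46.
Total area = 29/2 + 46 = 121/2.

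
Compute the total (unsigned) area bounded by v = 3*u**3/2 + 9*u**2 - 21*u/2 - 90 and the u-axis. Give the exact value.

The curve meets the u-axis where 3*u**3/2 + 9*u**2 - 21*u/2 - 90 = 0, i.e. 3*(u - 3)*(u + 4)*(u + 5)/2 = 0, at u = -5, -4, 3.
On [-5, -4] the curve lies above the axis; ∫[-5,-4] (3*u**3/2 + 9*u**2 - 21*u/2 - 90) du = 15/8, giving area 15/8.
On [-4, 3] the curve lies below the axis; ∫[-4,3] (3*u**3/2 + 9*u**2 - 21*u/2 - 90) du = -3087/8, giving area 3087/8.
Total area = 15/8 + 3087/8 = 1551/4.

1551/4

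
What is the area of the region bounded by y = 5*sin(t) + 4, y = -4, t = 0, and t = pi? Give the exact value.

10 + 8*pi

On [0, pi], (5*sin(t) + 4) - (-4) = 5*sin(t) + 8 is ≥ 0 throughout, so the area is a single integral of |5*sin(t) + 8|.
∫[0,pi] (5*sin(t) + 8) dt = 10 + 8*pi.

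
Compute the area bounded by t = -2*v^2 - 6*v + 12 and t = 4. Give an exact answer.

125/3

Both boundary curves give t as a function of v, so integrate with respect to v. Setting them equal: -2*v^2 - 6*v + 8 = 0, i.e. -2*(v - 1)*(v + 4) = 0, so they meet at v = -4, 1.
For v in [-4, 1], t = -2*v^2 - 6*v + 12 is on the right; area = ∫[-4,1] (-2*v^2 - 6*v + 8) dv = 125/3.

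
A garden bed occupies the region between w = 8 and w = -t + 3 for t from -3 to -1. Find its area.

6

On [-3, -1], (8) - (-t + 3) = t + 5 is ≥ 0 throughout, so the area is a single integral of |t + 5|.
∫[-3,-1] (t + 5) dt = 6.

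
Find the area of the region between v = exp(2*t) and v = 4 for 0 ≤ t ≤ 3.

-31/2 + 8*log(2) + exp(6)/2

The difference (exp(2*t)) - (4) = exp(2*t) - 4 changes sign at t = log(2) inside [0, 3], so split the integral there.
∫[0,log(2)] (exp(2*t) - 4) dt = 3/2 - log(16); the area of that piece is -3/2 + log(16).
∫[log(2),3] (exp(2*t) - 4) dt = -14 + 4*log(2) + exp(6)/2.
Total area = (-3/2 + log(16)) + (-14 + 4*log(2) + exp(6)/2) = -31/2 + 8*log(2) + exp(6)/2.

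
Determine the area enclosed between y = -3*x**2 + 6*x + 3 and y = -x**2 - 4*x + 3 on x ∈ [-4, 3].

The difference (-3*x**2 + 6*x + 3) - (-x**2 - 4*x + 3) = -2*x**2 + 10*x changes sign at x = 0 inside [-4, 3], so split the integral there.
∫[-4,0] (-2*x**2 + 10*x) dx = -368/3; the area of that piece is 368/3.
∫[0,3] (-2*x**2 + 10*x) dx = 27.
Total area = 368/3 + 27 = 449/3.

449/3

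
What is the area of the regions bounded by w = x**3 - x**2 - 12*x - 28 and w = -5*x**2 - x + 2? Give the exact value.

Set the curves equal: x**3 - x**2 - 12*x - 28 = -5*x**2 - x + 2, so x**3 + 4*x**2 - 11*x - 30 = 0, which factors as (x - 3)*(x + 2)*(x + 5) = 0. The curves meet at x = -5, -2, 3.
On [-5, -2], w = x**3 - x**2 - 12*x - 28 is on top; that piece has area ∫[-5,-2] (x**3 + 4*x**2 - 11*x - 30) dx = 117/4.
On [-2, 3], w = -5*x**2 - x + 2 is on top; that piece has area ∫[-2,3] (-(x**3 + 4*x**2 - 11*x - 30)) dx = 1375/12.
Total enclosed area = 117/4 + 1375/12 = 863/6.

863/6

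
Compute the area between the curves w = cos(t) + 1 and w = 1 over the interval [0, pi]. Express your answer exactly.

2

The difference (cos(t) + 1) - (1) = cos(t) changes sign at t = pi/2 inside [0, pi], so split the integral there.
∫[0,pi/2] (cos(t)) dt = 1.
∫[pi/2,pi] (cos(t)) dt = -1; the area of that piece is 1.
Total area = 1 + 1 = 2.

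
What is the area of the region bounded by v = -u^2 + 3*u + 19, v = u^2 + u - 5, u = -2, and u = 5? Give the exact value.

The difference (-u^2 + 3*u + 19) - (u^2 + u - 5) = -2*u^2 + 2*u + 24 changes sign at u = 4 inside [-2, 5], so split the integral there.
∫[-2,4] (-2*u^2 + 2*u + 24) du = 108.
∫[4,5] (-2*u^2 + 2*u + 24) du = -23/3; the area of that piece is 23/3.
Total area = 108 + 23/3 = 347/3.

347/3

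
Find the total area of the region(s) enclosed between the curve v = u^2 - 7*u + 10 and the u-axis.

The curve meets the u-axis where u^2 - 7*u + 10 = 0, i.e. (u - 5)*(u - 2) = 0, at u = 2, 5.
On [2, 5] the curve lies below the axis; ∫[2,5] (u^2 - 7*u + 10) du = -9/2, giving area 9/2.

9/2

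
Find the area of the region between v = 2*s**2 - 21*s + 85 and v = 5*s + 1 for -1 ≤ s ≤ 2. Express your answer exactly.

On [-1, 2], (2*s**2 - 21*s + 85) - (5*s + 1) = 2*s**2 - 26*s + 84 is ≥ 0 throughout, so the area is a single integral of |2*s**2 - 26*s + 84|.
∫[-1,2] (2*s**2 - 26*s + 84) ds = 219.

219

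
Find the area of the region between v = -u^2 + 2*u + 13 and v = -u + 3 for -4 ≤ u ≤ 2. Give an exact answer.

154/3

The difference (-u^2 + 2*u + 13) - (-u + 3) = -u^2 + 3*u + 10 changes sign at u = -2 inside [-4, 2], so split the integral there.
∫[-4,-2] (-u^2 + 3*u + 10) du = -50/3; the area of that piece is 50/3.
∫[-2,2] (-u^2 + 3*u + 10) du = 104/3.
Total area = 50/3 + 104/3 = 154/3.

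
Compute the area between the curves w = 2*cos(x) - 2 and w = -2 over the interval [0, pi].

The difference (2*cos(x) - 2) - (-2) = 2*cos(x) changes sign at x = pi/2 inside [0, pi], so split the integral there.
∫[0,pi/2] (2*cos(x)) dx = 2.
∫[pi/2,pi] (2*cos(x)) dx = -2; the area of that piece is 2.
Total area = 2 + 2 = 4.

4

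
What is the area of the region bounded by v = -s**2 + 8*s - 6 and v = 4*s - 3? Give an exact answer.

4/3

Set the curves equal: -s**2 + 8*s - 6 = 4*s - 3, so -s**2 + 4*s - 3 = 0, which factors as -(s - 3)*(s - 1) = 0. The curves meet at s = 1, 3.
On [1, 3], v = -s**2 + 8*s - 6 is on top; that piece has area ∫[1,3] (-s**2 + 4*s - 3) ds = 4/3.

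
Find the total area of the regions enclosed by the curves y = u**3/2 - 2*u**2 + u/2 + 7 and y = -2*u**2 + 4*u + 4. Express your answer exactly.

131/8

Set the curves equal: u**3/2 - 2*u**2 + u/2 + 7 = -2*u**2 + 4*u + 4, so u**3/2 - 7*u/2 + 3 = 0, which factors as (u - 2)*(u - 1)*(u + 3)/2 = 0. The curves meet at u = -3, 1, 2.
On [-3, 1], y = u**3/2 - 2*u**2 + u/2 + 7 is on top; that piece has area ∫[-3,1] (u**3/2 - 7*u/2 + 3) du = 16.
On [1, 2], y = -2*u**2 + 4*u + 4 is on top; that piece has area ∫[1,2] (-(u**3/2 - 7*u/2 + 3)) du = 3/8.
Total enclosed area = 16 + 3/8 = 131/8.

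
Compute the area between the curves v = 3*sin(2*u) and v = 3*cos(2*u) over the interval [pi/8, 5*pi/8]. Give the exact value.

On [pi/8, 5*pi/8], (3*sin(2*u)) - (3*cos(2*u)) = 3*sin(2*u) - 3*cos(2*u) is ≥ 0 throughout, so the area is a single integral of |3*sin(2*u) - 3*cos(2*u)|.
∫[pi/8,5*pi/8] (3*sin(2*u) - 3*cos(2*u)) du = 3*sqrt(2).

3*sqrt(2)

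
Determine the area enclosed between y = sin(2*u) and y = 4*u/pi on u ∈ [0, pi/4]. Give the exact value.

On [0, pi/4], (sin(2*u)) - (4*u/pi) = -4*u/pi + sin(2*u) is ≥ 0 throughout, so the area is a single integral of |-4*u/pi + sin(2*u)|.
∫[0,pi/4] (-4*u/pi + sin(2*u)) du = 1/2 - pi/8.

1/2 - pi/8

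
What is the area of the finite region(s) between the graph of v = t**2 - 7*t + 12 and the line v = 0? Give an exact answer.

The curve meets the t-axis where t**2 - 7*t + 12 = 0, i.e. (t - 4)*(t - 3) = 0, at t = 3, 4.
On [3, 4] the curve lies below the axis; ∫[3,4] (t**2 - 7*t + 12) dt = -1/6, giving area 1/6.

1/6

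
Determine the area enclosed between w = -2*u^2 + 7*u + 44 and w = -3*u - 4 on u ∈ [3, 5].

On [3, 5], (-2*u^2 + 7*u + 44) - (-3*u - 4) = -2*u^2 + 10*u + 48 is ≥ 0 throughout, so the area is a single integral of |-2*u^2 + 10*u + 48|.
∫[3,5] (-2*u^2 + 10*u + 48) du = 332/3.

332/3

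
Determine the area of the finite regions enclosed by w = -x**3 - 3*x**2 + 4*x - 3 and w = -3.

131/4

Set the curves equal: -x**3 - 3*x**2 + 4*x - 3 = -3, so -x**3 - 3*x**2 + 4*x = 0, which factors as -x*(x - 1)*(x + 4) = 0. The curves meet at x = -4, 0, 1.
On [-4, 0], w = -3 is on top; that piece has area ∫[-4,0] (-(-x**3 - 3*x**2 + 4*x)) dx = 32.
On [0, 1], w = -x**3 - 3*x**2 + 4*x - 3 is on top; that piece has area ∫[0,1] (-x**3 - 3*x**2 + 4*x) dx = 3/4.
Total enclosed area = 32 + 3/4 = 131/4.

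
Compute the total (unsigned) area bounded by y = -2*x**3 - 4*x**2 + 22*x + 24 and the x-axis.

937/6

The curve meets the x-axis where -2*x**3 - 4*x**2 + 22*x + 24 = 0, i.e. -2*(x - 3)*(x + 1)*(x + 4) = 0, at x = -4, -1, 3.
On [-4, -1] the curve lies below the axis; ∫[-4,-1] (-2*x**3 - 4*x**2 + 22*x + 24) dx = -99/2, giving area 99/2.
On [-1, 3] the curve lies above the axis; ∫[-1,3] (-2*x**3 - 4*x**2 + 22*x + 24) dx = 320/3, giving area 320/3.
Total area = 99/2 + 320/3 = 937/6.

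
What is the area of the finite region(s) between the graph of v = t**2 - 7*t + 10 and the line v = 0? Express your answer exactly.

9/2

The curve meets the t-axis where t**2 - 7*t + 10 = 0, i.e. (t - 5)*(t - 2) = 0, at t = 2, 5.
On [2, 5] the curve lies below the axis; ∫[2,5] (t**2 - 7*t + 10) dt = -9/2, giving area 9/2.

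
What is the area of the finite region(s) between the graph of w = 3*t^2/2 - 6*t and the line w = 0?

16

The curve meets the t-axis where 3*t^2/2 - 6*t = 0, i.e. 3*t*(t - 4)/2 = 0, at t = 0, 4.
On [0, 4] the curve lies below the axis; ∫[0,4] (3*t^2/2 - 6*t) dt = -16, giving area 16.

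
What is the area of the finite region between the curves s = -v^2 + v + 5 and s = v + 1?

32/3

Both boundary curves give s as a function of v, so integrate with respect to v. Setting them equal: -v^2 + 4 = 0, i.e. -(v - 2)*(v + 2) = 0, so they meet at v = -2, 2.
For v in [-2, 2], s = -v^2 + v + 5 is on the right; area = ∫[-2,2] (-v^2 + 4) dv = 32/3.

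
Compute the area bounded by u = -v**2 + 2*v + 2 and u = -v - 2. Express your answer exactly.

125/6

Both boundary curves give u as a function of v, so integrate with respect to v. Setting them equal: -v**2 + 3*v + 4 = 0, i.e. -(v - 4)*(v + 1) = 0, so they meet at v = -1, 4.
For v in [-1, 4], u = -v**2 + 2*v + 2 is on the right; area = ∫[-1,4] (-v**2 + 3*v + 4) dv = 125/6.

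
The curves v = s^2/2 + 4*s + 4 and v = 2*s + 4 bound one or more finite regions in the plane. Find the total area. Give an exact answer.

Set the curves equal: s^2/2 + 4*s + 4 = 2*s + 4, so s^2/2 + 2*s = 0, which factors as s*(s + 4)/2 = 0. The curves meet at s = -4, 0.
On [-4, 0], v = 2*s + 4 is on top; that piece has area ∫[-4,0] (-(s^2/2 + 2*s)) ds = 16/3.

16/3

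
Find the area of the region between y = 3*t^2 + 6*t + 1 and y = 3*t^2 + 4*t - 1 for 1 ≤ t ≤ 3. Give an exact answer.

On [1, 3], (3*t^2 + 6*t + 1) - (3*t^2 + 4*t - 1) = 2*t + 2 is ≥ 0 throughout, so the area is a single integral of |2*t + 2|.
∫[1,3] (2*t + 2) dt = 12.

12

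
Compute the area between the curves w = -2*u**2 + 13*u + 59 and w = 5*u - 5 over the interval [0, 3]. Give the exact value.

On [0, 3], (-2*u**2 + 13*u + 59) - (5*u - 5) = -2*u**2 + 8*u + 64 is ≥ 0 throughout, so the area is a single integral of |-2*u**2 + 8*u + 64|.
∫[0,3] (-2*u**2 + 8*u + 64) du = 210.

210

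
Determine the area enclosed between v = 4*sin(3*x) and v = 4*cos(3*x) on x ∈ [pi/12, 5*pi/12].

8*sqrt(2)/3

On [pi/12, 5*pi/12], (4*sin(3*x)) - (4*cos(3*x)) = 4*sin(3*x) - 4*cos(3*x) is ≥ 0 throughout, so the area is a single integral of |4*sin(3*x) - 4*cos(3*x)|.
∫[pi/12,5*pi/12] (4*sin(3*x) - 4*cos(3*x)) dx = 8*sqrt(2)/3.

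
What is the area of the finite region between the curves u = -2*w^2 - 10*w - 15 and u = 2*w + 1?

8/3

Both boundary curves give u as a function of w, so integrate with respect to w. Setting them equal: -2*w^2 - 12*w - 16 = 0, i.e. -2*(w + 2)*(w + 4) = 0, so they meet at w = -4, -2.
For w in [-4, -2], u = -2*w^2 - 10*w - 15 is on the right; area = ∫[-4,-2] (-2*w^2 - 12*w - 16) dw = 8/3.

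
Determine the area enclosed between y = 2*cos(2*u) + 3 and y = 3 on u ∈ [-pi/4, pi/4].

2

On [-pi/4, pi/4], (2*cos(2*u) + 3) - (3) = 2*cos(2*u) is ≥ 0 throughout, so the area is a single integral of |2*cos(2*u)|.
∫[-pi/4,pi/4] (2*cos(2*u)) du = 2.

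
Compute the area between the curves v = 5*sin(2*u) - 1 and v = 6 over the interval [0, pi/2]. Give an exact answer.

On [0, pi/2], (5*sin(2*u) - 1) - (6) = 5*sin(2*u) - 7 is ≤ 0 throughout, so the area is a single integral of |5*sin(2*u) - 7|.
∫[0,pi/2] (5*sin(2*u) - 7) du = 5 - 7*pi/2; the area of that piece is -5 + 7*pi/2.

-5 + 7*pi/2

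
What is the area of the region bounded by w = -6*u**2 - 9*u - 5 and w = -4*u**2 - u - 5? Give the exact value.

64/3

Set the curves equal: -6*u**2 - 9*u - 5 = -4*u**2 - u - 5, so -2*u**2 - 8*u = 0, which factors as -2*u*(u + 4) = 0. The curves meet at u = -4, 0.
On [-4, 0], w = -6*u**2 - 9*u - 5 is on top; that piece has area ∫[-4,0] (-2*u**2 - 8*u) du = 64/3.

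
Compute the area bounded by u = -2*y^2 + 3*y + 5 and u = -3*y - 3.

Both boundary curves give u as a function of y, so integrate with respect to y. Setting them equal: -2*y^2 + 6*y + 8 = 0, i.e. -2*(y - 4)*(y + 1) = 0, so they meet at y = -1, 4.
For y in [-1, 4], u = -2*y^2 + 3*y + 5 is on the right; area = ∫[-1,4] (-2*y^2 + 6*y + 8) dy = 125/3.

125/3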